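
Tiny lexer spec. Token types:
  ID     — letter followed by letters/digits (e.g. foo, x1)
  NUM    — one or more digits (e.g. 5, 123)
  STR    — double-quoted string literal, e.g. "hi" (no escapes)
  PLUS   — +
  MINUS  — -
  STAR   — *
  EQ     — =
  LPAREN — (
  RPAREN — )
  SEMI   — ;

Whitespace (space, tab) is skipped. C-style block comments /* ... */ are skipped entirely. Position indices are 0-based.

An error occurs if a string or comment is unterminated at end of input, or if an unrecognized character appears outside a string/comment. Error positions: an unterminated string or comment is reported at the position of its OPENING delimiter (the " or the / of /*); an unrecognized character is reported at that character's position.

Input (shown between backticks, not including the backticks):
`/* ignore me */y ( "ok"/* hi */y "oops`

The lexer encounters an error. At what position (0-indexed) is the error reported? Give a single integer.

Answer: 33

Derivation:
pos=0: enter COMMENT mode (saw '/*')
exit COMMENT mode (now at pos=15)
pos=15: emit ID 'y' (now at pos=16)
pos=17: emit LPAREN '('
pos=19: enter STRING mode
pos=19: emit STR "ok" (now at pos=23)
pos=23: enter COMMENT mode (saw '/*')
exit COMMENT mode (now at pos=31)
pos=31: emit ID 'y' (now at pos=32)
pos=33: enter STRING mode
pos=33: ERROR — unterminated string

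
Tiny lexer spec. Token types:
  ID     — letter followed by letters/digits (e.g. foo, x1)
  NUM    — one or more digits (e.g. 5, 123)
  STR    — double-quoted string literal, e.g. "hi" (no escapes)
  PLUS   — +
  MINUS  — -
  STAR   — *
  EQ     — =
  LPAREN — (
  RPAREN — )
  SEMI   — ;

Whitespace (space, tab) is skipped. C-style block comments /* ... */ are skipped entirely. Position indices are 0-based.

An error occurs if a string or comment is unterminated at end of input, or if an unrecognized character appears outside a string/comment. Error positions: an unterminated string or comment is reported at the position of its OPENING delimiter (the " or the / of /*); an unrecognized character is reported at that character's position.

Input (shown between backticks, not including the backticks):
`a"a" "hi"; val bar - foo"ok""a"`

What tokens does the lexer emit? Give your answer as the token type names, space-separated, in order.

Answer: ID STR STR SEMI ID ID MINUS ID STR STR

Derivation:
pos=0: emit ID 'a' (now at pos=1)
pos=1: enter STRING mode
pos=1: emit STR "a" (now at pos=4)
pos=5: enter STRING mode
pos=5: emit STR "hi" (now at pos=9)
pos=9: emit SEMI ';'
pos=11: emit ID 'val' (now at pos=14)
pos=15: emit ID 'bar' (now at pos=18)
pos=19: emit MINUS '-'
pos=21: emit ID 'foo' (now at pos=24)
pos=24: enter STRING mode
pos=24: emit STR "ok" (now at pos=28)
pos=28: enter STRING mode
pos=28: emit STR "a" (now at pos=31)
DONE. 10 tokens: [ID, STR, STR, SEMI, ID, ID, MINUS, ID, STR, STR]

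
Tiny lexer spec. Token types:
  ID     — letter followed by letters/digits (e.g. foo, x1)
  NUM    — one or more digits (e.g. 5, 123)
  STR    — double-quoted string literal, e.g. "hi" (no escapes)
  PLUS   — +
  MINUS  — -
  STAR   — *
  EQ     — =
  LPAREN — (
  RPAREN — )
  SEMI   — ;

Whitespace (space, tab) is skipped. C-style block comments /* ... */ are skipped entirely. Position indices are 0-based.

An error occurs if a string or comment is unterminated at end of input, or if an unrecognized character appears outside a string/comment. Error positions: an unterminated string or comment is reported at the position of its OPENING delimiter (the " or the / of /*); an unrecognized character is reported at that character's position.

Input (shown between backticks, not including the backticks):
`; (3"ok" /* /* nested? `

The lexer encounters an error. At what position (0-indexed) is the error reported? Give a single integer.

Answer: 9

Derivation:
pos=0: emit SEMI ';'
pos=2: emit LPAREN '('
pos=3: emit NUM '3' (now at pos=4)
pos=4: enter STRING mode
pos=4: emit STR "ok" (now at pos=8)
pos=9: enter COMMENT mode (saw '/*')
pos=9: ERROR — unterminated comment (reached EOF)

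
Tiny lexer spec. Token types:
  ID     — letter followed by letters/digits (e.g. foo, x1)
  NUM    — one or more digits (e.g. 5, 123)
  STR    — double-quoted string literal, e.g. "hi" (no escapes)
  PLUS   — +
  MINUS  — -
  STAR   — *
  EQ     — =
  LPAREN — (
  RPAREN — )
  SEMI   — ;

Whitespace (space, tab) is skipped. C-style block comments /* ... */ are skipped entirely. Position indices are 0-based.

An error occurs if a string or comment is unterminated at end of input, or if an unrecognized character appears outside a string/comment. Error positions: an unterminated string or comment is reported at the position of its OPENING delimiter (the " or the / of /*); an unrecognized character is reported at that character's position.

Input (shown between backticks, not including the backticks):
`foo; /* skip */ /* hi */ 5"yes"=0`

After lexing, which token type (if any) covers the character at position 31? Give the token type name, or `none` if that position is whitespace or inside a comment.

Answer: EQ

Derivation:
pos=0: emit ID 'foo' (now at pos=3)
pos=3: emit SEMI ';'
pos=5: enter COMMENT mode (saw '/*')
exit COMMENT mode (now at pos=15)
pos=16: enter COMMENT mode (saw '/*')
exit COMMENT mode (now at pos=24)
pos=25: emit NUM '5' (now at pos=26)
pos=26: enter STRING mode
pos=26: emit STR "yes" (now at pos=31)
pos=31: emit EQ '='
pos=32: emit NUM '0' (now at pos=33)
DONE. 6 tokens: [ID, SEMI, NUM, STR, EQ, NUM]
Position 31: char is '=' -> EQ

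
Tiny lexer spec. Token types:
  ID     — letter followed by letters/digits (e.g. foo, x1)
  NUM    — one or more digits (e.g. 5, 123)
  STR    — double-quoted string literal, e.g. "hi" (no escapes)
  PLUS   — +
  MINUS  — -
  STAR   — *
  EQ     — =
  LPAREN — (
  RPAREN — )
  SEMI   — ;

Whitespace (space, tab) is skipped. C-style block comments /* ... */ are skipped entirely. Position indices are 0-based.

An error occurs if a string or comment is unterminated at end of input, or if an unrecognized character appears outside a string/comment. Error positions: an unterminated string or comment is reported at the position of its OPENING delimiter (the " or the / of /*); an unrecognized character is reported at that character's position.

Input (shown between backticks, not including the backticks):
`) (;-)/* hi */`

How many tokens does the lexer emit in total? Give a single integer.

Answer: 5

Derivation:
pos=0: emit RPAREN ')'
pos=2: emit LPAREN '('
pos=3: emit SEMI ';'
pos=4: emit MINUS '-'
pos=5: emit RPAREN ')'
pos=6: enter COMMENT mode (saw '/*')
exit COMMENT mode (now at pos=14)
DONE. 5 tokens: [RPAREN, LPAREN, SEMI, MINUS, RPAREN]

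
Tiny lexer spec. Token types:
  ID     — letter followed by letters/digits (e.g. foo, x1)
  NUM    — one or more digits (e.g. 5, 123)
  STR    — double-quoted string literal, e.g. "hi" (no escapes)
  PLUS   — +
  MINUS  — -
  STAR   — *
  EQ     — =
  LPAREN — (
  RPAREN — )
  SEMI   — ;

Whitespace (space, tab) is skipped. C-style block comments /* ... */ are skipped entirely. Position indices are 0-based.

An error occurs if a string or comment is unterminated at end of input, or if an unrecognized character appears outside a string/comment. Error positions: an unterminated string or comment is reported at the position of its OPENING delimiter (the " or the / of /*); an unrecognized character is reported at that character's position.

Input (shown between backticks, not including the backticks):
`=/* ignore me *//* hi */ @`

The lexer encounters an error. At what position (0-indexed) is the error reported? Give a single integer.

Answer: 25

Derivation:
pos=0: emit EQ '='
pos=1: enter COMMENT mode (saw '/*')
exit COMMENT mode (now at pos=16)
pos=16: enter COMMENT mode (saw '/*')
exit COMMENT mode (now at pos=24)
pos=25: ERROR — unrecognized char '@'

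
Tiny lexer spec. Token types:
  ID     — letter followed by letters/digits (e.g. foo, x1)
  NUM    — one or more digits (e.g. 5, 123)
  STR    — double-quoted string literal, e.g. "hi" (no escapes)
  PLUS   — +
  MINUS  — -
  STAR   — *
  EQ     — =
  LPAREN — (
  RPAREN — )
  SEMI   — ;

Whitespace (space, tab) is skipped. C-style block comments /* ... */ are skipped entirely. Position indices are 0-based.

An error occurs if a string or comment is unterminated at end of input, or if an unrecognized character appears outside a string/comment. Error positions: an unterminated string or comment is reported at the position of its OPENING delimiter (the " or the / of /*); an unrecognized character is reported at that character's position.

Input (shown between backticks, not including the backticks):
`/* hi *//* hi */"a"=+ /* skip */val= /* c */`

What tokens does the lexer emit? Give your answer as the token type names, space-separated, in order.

pos=0: enter COMMENT mode (saw '/*')
exit COMMENT mode (now at pos=8)
pos=8: enter COMMENT mode (saw '/*')
exit COMMENT mode (now at pos=16)
pos=16: enter STRING mode
pos=16: emit STR "a" (now at pos=19)
pos=19: emit EQ '='
pos=20: emit PLUS '+'
pos=22: enter COMMENT mode (saw '/*')
exit COMMENT mode (now at pos=32)
pos=32: emit ID 'val' (now at pos=35)
pos=35: emit EQ '='
pos=37: enter COMMENT mode (saw '/*')
exit COMMENT mode (now at pos=44)
DONE. 5 tokens: [STR, EQ, PLUS, ID, EQ]

Answer: STR EQ PLUS ID EQ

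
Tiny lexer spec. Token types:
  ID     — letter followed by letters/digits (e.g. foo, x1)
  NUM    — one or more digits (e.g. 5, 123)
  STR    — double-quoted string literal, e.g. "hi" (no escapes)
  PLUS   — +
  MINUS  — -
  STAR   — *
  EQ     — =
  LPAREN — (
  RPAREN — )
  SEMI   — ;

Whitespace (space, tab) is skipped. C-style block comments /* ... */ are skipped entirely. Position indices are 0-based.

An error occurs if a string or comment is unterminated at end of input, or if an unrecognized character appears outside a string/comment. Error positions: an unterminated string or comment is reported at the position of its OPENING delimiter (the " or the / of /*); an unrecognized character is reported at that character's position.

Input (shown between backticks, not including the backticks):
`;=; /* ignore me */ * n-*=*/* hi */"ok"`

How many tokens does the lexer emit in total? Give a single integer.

pos=0: emit SEMI ';'
pos=1: emit EQ '='
pos=2: emit SEMI ';'
pos=4: enter COMMENT mode (saw '/*')
exit COMMENT mode (now at pos=19)
pos=20: emit STAR '*'
pos=22: emit ID 'n' (now at pos=23)
pos=23: emit MINUS '-'
pos=24: emit STAR '*'
pos=25: emit EQ '='
pos=26: emit STAR '*'
pos=27: enter COMMENT mode (saw '/*')
exit COMMENT mode (now at pos=35)
pos=35: enter STRING mode
pos=35: emit STR "ok" (now at pos=39)
DONE. 10 tokens: [SEMI, EQ, SEMI, STAR, ID, MINUS, STAR, EQ, STAR, STR]

Answer: 10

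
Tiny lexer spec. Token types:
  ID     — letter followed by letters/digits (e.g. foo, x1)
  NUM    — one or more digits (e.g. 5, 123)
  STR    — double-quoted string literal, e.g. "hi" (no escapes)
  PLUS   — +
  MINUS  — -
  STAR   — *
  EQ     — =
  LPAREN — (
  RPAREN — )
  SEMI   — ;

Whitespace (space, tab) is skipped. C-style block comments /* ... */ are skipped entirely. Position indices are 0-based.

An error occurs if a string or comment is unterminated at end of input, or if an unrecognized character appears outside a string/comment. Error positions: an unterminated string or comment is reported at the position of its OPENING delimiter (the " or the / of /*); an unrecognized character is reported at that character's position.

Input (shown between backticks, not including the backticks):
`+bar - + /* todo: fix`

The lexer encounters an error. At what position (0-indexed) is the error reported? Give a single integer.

pos=0: emit PLUS '+'
pos=1: emit ID 'bar' (now at pos=4)
pos=5: emit MINUS '-'
pos=7: emit PLUS '+'
pos=9: enter COMMENT mode (saw '/*')
pos=9: ERROR — unterminated comment (reached EOF)

Answer: 9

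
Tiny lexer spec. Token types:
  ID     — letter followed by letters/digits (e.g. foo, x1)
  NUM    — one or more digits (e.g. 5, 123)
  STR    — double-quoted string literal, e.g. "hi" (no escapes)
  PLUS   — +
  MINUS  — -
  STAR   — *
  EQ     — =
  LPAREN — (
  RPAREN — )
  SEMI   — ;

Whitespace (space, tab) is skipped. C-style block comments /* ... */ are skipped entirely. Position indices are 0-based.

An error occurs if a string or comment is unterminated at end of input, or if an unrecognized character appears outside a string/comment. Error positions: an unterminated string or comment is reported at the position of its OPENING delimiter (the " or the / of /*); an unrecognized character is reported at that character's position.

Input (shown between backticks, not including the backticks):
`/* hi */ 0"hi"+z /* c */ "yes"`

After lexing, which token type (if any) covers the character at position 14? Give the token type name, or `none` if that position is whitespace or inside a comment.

Answer: PLUS

Derivation:
pos=0: enter COMMENT mode (saw '/*')
exit COMMENT mode (now at pos=8)
pos=9: emit NUM '0' (now at pos=10)
pos=10: enter STRING mode
pos=10: emit STR "hi" (now at pos=14)
pos=14: emit PLUS '+'
pos=15: emit ID 'z' (now at pos=16)
pos=17: enter COMMENT mode (saw '/*')
exit COMMENT mode (now at pos=24)
pos=25: enter STRING mode
pos=25: emit STR "yes" (now at pos=30)
DONE. 5 tokens: [NUM, STR, PLUS, ID, STR]
Position 14: char is '+' -> PLUS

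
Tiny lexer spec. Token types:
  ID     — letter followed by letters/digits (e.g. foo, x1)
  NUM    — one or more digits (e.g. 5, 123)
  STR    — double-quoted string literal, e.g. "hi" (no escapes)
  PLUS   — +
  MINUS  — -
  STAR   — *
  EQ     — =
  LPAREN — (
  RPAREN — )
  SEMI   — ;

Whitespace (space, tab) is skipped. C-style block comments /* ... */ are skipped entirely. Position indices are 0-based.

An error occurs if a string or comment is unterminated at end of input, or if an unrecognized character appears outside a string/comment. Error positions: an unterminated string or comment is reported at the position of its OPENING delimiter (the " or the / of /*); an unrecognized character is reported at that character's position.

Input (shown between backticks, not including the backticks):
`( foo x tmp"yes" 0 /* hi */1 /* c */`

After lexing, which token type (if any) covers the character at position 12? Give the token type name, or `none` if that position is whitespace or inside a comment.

pos=0: emit LPAREN '('
pos=2: emit ID 'foo' (now at pos=5)
pos=6: emit ID 'x' (now at pos=7)
pos=8: emit ID 'tmp' (now at pos=11)
pos=11: enter STRING mode
pos=11: emit STR "yes" (now at pos=16)
pos=17: emit NUM '0' (now at pos=18)
pos=19: enter COMMENT mode (saw '/*')
exit COMMENT mode (now at pos=27)
pos=27: emit NUM '1' (now at pos=28)
pos=29: enter COMMENT mode (saw '/*')
exit COMMENT mode (now at pos=36)
DONE. 7 tokens: [LPAREN, ID, ID, ID, STR, NUM, NUM]
Position 12: char is 'y' -> STR

Answer: STR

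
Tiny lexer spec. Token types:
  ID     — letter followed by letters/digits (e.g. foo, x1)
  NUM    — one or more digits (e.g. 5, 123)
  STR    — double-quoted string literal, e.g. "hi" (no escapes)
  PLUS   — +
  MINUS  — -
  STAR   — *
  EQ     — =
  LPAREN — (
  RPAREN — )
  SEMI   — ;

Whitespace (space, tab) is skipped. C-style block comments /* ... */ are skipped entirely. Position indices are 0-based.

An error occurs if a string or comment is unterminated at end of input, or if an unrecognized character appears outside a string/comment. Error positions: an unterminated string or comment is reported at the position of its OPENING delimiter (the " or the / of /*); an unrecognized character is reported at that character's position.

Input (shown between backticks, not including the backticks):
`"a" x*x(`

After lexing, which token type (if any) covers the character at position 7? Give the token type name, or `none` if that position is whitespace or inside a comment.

Answer: LPAREN

Derivation:
pos=0: enter STRING mode
pos=0: emit STR "a" (now at pos=3)
pos=4: emit ID 'x' (now at pos=5)
pos=5: emit STAR '*'
pos=6: emit ID 'x' (now at pos=7)
pos=7: emit LPAREN '('
DONE. 5 tokens: [STR, ID, STAR, ID, LPAREN]
Position 7: char is '(' -> LPAREN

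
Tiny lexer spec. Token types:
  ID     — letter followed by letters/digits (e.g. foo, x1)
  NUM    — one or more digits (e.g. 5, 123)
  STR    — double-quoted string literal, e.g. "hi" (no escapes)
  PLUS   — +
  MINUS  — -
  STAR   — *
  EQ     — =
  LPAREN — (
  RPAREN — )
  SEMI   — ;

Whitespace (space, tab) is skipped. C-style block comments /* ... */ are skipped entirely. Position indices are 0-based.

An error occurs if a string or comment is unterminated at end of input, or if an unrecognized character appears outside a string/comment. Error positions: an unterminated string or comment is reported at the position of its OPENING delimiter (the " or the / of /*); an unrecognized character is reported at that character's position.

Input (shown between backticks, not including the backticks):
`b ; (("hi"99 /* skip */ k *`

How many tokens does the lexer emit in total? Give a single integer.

Answer: 8

Derivation:
pos=0: emit ID 'b' (now at pos=1)
pos=2: emit SEMI ';'
pos=4: emit LPAREN '('
pos=5: emit LPAREN '('
pos=6: enter STRING mode
pos=6: emit STR "hi" (now at pos=10)
pos=10: emit NUM '99' (now at pos=12)
pos=13: enter COMMENT mode (saw '/*')
exit COMMENT mode (now at pos=23)
pos=24: emit ID 'k' (now at pos=25)
pos=26: emit STAR '*'
DONE. 8 tokens: [ID, SEMI, LPAREN, LPAREN, STR, NUM, ID, STAR]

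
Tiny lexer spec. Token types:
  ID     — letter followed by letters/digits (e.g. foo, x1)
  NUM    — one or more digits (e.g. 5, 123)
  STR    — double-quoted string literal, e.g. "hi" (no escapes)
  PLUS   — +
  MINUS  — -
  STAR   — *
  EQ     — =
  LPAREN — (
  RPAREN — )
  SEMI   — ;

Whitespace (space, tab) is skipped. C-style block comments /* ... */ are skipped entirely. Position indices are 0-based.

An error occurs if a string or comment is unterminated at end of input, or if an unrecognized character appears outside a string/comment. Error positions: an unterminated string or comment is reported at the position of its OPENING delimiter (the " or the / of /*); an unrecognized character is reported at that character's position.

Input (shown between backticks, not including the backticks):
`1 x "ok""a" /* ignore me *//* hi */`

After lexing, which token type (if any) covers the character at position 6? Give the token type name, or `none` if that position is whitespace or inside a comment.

pos=0: emit NUM '1' (now at pos=1)
pos=2: emit ID 'x' (now at pos=3)
pos=4: enter STRING mode
pos=4: emit STR "ok" (now at pos=8)
pos=8: enter STRING mode
pos=8: emit STR "a" (now at pos=11)
pos=12: enter COMMENT mode (saw '/*')
exit COMMENT mode (now at pos=27)
pos=27: enter COMMENT mode (saw '/*')
exit COMMENT mode (now at pos=35)
DONE. 4 tokens: [NUM, ID, STR, STR]
Position 6: char is 'k' -> STR

Answer: STR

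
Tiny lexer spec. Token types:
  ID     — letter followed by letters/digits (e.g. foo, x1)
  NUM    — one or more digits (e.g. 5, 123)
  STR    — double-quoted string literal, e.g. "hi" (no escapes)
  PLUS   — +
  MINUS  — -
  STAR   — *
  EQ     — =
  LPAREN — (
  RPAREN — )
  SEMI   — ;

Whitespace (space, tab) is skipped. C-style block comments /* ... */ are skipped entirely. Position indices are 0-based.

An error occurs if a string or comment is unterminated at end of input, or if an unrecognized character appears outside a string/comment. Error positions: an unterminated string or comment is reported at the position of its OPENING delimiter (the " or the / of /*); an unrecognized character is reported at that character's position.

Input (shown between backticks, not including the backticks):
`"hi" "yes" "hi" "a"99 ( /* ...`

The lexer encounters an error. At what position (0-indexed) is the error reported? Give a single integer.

Answer: 24

Derivation:
pos=0: enter STRING mode
pos=0: emit STR "hi" (now at pos=4)
pos=5: enter STRING mode
pos=5: emit STR "yes" (now at pos=10)
pos=11: enter STRING mode
pos=11: emit STR "hi" (now at pos=15)
pos=16: enter STRING mode
pos=16: emit STR "a" (now at pos=19)
pos=19: emit NUM '99' (now at pos=21)
pos=22: emit LPAREN '('
pos=24: enter COMMENT mode (saw '/*')
pos=24: ERROR — unterminated comment (reached EOF)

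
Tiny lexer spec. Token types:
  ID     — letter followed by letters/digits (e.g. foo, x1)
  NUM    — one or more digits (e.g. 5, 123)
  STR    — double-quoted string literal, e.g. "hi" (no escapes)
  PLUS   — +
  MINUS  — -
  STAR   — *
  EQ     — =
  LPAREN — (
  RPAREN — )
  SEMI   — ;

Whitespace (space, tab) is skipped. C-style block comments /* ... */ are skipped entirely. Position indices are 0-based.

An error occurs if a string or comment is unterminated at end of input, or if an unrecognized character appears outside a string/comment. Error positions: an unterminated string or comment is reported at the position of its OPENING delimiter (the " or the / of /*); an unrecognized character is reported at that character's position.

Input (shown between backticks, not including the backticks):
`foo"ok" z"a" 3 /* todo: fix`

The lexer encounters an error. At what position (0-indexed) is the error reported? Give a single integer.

Answer: 15

Derivation:
pos=0: emit ID 'foo' (now at pos=3)
pos=3: enter STRING mode
pos=3: emit STR "ok" (now at pos=7)
pos=8: emit ID 'z' (now at pos=9)
pos=9: enter STRING mode
pos=9: emit STR "a" (now at pos=12)
pos=13: emit NUM '3' (now at pos=14)
pos=15: enter COMMENT mode (saw '/*')
pos=15: ERROR — unterminated comment (reached EOF)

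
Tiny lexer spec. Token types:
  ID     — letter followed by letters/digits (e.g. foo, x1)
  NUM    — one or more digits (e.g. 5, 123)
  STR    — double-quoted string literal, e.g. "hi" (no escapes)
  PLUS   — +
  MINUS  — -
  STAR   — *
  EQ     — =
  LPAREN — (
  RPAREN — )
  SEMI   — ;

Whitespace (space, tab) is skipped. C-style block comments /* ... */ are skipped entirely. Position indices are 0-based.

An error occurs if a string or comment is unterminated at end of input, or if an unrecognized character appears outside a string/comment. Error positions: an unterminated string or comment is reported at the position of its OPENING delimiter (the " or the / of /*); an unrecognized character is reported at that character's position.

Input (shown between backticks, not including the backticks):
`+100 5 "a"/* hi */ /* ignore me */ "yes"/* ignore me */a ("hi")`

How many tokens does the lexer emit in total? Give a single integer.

Answer: 9

Derivation:
pos=0: emit PLUS '+'
pos=1: emit NUM '100' (now at pos=4)
pos=5: emit NUM '5' (now at pos=6)
pos=7: enter STRING mode
pos=7: emit STR "a" (now at pos=10)
pos=10: enter COMMENT mode (saw '/*')
exit COMMENT mode (now at pos=18)
pos=19: enter COMMENT mode (saw '/*')
exit COMMENT mode (now at pos=34)
pos=35: enter STRING mode
pos=35: emit STR "yes" (now at pos=40)
pos=40: enter COMMENT mode (saw '/*')
exit COMMENT mode (now at pos=55)
pos=55: emit ID 'a' (now at pos=56)
pos=57: emit LPAREN '('
pos=58: enter STRING mode
pos=58: emit STR "hi" (now at pos=62)
pos=62: emit RPAREN ')'
DONE. 9 tokens: [PLUS, NUM, NUM, STR, STR, ID, LPAREN, STR, RPAREN]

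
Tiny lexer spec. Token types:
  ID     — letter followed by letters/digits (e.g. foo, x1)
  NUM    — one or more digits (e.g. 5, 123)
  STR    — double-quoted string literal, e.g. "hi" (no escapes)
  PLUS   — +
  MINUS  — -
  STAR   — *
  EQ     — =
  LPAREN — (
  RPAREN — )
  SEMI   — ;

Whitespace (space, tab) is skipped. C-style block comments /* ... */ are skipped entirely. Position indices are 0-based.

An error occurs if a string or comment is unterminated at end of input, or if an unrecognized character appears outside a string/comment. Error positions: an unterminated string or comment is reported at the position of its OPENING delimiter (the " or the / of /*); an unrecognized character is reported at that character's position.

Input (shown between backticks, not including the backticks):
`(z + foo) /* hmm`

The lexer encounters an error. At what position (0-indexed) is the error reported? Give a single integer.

pos=0: emit LPAREN '('
pos=1: emit ID 'z' (now at pos=2)
pos=3: emit PLUS '+'
pos=5: emit ID 'foo' (now at pos=8)
pos=8: emit RPAREN ')'
pos=10: enter COMMENT mode (saw '/*')
pos=10: ERROR — unterminated comment (reached EOF)

Answer: 10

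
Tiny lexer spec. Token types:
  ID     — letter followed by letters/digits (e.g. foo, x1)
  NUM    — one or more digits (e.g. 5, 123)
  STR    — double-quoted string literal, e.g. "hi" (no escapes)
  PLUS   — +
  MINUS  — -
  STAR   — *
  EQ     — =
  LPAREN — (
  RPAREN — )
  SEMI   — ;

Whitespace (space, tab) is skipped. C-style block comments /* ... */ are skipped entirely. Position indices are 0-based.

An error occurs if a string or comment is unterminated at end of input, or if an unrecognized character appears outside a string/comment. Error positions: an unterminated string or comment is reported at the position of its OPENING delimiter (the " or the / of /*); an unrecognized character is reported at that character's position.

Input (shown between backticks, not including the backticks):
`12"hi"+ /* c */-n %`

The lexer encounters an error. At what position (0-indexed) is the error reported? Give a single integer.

pos=0: emit NUM '12' (now at pos=2)
pos=2: enter STRING mode
pos=2: emit STR "hi" (now at pos=6)
pos=6: emit PLUS '+'
pos=8: enter COMMENT mode (saw '/*')
exit COMMENT mode (now at pos=15)
pos=15: emit MINUS '-'
pos=16: emit ID 'n' (now at pos=17)
pos=18: ERROR — unrecognized char '%'

Answer: 18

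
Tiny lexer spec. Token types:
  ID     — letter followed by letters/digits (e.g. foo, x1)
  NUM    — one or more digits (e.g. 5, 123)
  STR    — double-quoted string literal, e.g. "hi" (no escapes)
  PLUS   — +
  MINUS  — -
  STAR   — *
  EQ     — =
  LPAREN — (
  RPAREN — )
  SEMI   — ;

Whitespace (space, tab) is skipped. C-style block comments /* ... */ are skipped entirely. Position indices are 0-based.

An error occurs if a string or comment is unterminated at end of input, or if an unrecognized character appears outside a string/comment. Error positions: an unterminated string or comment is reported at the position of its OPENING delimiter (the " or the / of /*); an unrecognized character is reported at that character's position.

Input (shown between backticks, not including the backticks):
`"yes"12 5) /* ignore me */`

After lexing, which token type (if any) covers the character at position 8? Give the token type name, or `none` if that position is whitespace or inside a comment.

Answer: NUM

Derivation:
pos=0: enter STRING mode
pos=0: emit STR "yes" (now at pos=5)
pos=5: emit NUM '12' (now at pos=7)
pos=8: emit NUM '5' (now at pos=9)
pos=9: emit RPAREN ')'
pos=11: enter COMMENT mode (saw '/*')
exit COMMENT mode (now at pos=26)
DONE. 4 tokens: [STR, NUM, NUM, RPAREN]
Position 8: char is '5' -> NUM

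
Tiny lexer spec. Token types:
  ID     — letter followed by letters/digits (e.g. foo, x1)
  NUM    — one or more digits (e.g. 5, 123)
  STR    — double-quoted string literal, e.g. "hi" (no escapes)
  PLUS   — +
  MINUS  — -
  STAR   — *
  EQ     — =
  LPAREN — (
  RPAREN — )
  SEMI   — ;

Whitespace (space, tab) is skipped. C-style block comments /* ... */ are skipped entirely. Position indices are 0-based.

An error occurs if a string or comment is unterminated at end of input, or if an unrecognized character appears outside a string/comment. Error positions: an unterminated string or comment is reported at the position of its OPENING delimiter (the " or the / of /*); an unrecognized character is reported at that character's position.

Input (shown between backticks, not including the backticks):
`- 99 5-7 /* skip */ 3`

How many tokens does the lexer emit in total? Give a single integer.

Answer: 6

Derivation:
pos=0: emit MINUS '-'
pos=2: emit NUM '99' (now at pos=4)
pos=5: emit NUM '5' (now at pos=6)
pos=6: emit MINUS '-'
pos=7: emit NUM '7' (now at pos=8)
pos=9: enter COMMENT mode (saw '/*')
exit COMMENT mode (now at pos=19)
pos=20: emit NUM '3' (now at pos=21)
DONE. 6 tokens: [MINUS, NUM, NUM, MINUS, NUM, NUM]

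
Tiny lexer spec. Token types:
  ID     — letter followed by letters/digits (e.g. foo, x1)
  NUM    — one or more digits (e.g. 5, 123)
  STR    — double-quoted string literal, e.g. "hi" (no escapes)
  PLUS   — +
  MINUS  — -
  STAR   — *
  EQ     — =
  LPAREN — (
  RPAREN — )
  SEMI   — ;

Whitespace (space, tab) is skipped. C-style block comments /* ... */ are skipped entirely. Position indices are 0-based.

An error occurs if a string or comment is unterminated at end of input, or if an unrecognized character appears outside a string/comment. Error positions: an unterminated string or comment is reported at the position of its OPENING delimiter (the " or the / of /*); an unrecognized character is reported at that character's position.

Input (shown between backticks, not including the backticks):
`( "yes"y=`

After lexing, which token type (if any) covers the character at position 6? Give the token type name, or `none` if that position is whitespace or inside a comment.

Answer: STR

Derivation:
pos=0: emit LPAREN '('
pos=2: enter STRING mode
pos=2: emit STR "yes" (now at pos=7)
pos=7: emit ID 'y' (now at pos=8)
pos=8: emit EQ '='
DONE. 4 tokens: [LPAREN, STR, ID, EQ]
Position 6: char is '"' -> STR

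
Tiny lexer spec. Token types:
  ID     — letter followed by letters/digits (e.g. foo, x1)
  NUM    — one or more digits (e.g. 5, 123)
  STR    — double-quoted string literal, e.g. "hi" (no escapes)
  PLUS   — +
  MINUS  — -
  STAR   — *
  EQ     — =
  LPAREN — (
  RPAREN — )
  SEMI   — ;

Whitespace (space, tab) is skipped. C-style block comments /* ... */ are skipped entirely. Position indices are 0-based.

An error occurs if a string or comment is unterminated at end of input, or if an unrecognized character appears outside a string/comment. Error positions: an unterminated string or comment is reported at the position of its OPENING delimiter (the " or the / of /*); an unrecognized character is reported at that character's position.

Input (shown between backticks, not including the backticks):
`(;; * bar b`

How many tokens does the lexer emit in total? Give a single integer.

pos=0: emit LPAREN '('
pos=1: emit SEMI ';'
pos=2: emit SEMI ';'
pos=4: emit STAR '*'
pos=6: emit ID 'bar' (now at pos=9)
pos=10: emit ID 'b' (now at pos=11)
DONE. 6 tokens: [LPAREN, SEMI, SEMI, STAR, ID, ID]

Answer: 6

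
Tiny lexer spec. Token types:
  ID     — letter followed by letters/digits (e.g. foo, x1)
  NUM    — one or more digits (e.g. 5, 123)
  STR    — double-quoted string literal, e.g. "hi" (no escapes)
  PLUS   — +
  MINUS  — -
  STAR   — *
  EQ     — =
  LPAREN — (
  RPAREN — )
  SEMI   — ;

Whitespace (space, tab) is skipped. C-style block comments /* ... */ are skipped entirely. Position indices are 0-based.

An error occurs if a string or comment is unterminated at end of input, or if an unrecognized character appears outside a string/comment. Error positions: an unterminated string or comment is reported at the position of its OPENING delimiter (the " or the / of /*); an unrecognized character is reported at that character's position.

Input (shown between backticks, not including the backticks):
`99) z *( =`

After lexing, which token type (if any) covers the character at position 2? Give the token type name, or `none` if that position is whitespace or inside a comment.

pos=0: emit NUM '99' (now at pos=2)
pos=2: emit RPAREN ')'
pos=4: emit ID 'z' (now at pos=5)
pos=6: emit STAR '*'
pos=7: emit LPAREN '('
pos=9: emit EQ '='
DONE. 6 tokens: [NUM, RPAREN, ID, STAR, LPAREN, EQ]
Position 2: char is ')' -> RPAREN

Answer: RPAREN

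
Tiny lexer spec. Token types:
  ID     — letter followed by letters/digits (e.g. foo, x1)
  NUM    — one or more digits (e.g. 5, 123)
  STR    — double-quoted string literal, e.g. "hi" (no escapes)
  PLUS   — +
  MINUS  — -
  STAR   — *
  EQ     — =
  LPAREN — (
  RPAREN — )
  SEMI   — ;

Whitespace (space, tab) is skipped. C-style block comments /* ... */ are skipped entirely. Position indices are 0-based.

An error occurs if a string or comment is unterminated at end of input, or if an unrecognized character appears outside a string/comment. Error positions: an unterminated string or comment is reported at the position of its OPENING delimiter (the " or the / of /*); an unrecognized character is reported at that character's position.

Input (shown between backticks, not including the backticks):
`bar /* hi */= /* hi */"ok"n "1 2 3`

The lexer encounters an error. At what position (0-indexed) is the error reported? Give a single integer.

pos=0: emit ID 'bar' (now at pos=3)
pos=4: enter COMMENT mode (saw '/*')
exit COMMENT mode (now at pos=12)
pos=12: emit EQ '='
pos=14: enter COMMENT mode (saw '/*')
exit COMMENT mode (now at pos=22)
pos=22: enter STRING mode
pos=22: emit STR "ok" (now at pos=26)
pos=26: emit ID 'n' (now at pos=27)
pos=28: enter STRING mode
pos=28: ERROR — unterminated string

Answer: 28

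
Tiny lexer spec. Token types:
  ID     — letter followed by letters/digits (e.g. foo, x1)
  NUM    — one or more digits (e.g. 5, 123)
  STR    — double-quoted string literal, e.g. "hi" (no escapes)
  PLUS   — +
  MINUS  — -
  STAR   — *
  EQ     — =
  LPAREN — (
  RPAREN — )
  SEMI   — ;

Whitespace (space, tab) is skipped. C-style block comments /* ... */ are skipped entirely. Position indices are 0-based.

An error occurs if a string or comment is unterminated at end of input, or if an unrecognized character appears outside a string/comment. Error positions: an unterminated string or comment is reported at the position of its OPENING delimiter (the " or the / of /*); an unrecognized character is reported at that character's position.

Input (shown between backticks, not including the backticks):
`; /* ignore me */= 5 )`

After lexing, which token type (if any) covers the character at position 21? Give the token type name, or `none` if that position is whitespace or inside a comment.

pos=0: emit SEMI ';'
pos=2: enter COMMENT mode (saw '/*')
exit COMMENT mode (now at pos=17)
pos=17: emit EQ '='
pos=19: emit NUM '5' (now at pos=20)
pos=21: emit RPAREN ')'
DONE. 4 tokens: [SEMI, EQ, NUM, RPAREN]
Position 21: char is ')' -> RPAREN

Answer: RPAREN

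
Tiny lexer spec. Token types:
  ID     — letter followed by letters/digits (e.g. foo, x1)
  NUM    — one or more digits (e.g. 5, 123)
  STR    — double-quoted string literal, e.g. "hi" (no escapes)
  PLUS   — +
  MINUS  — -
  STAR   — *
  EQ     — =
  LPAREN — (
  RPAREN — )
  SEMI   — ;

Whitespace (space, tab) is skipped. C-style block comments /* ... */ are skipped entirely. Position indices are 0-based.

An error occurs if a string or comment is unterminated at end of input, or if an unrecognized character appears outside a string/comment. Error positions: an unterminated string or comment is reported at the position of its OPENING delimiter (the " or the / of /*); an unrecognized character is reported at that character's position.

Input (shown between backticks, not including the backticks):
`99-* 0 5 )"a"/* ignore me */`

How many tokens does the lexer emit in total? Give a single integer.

pos=0: emit NUM '99' (now at pos=2)
pos=2: emit MINUS '-'
pos=3: emit STAR '*'
pos=5: emit NUM '0' (now at pos=6)
pos=7: emit NUM '5' (now at pos=8)
pos=9: emit RPAREN ')'
pos=10: enter STRING mode
pos=10: emit STR "a" (now at pos=13)
pos=13: enter COMMENT mode (saw '/*')
exit COMMENT mode (now at pos=28)
DONE. 7 tokens: [NUM, MINUS, STAR, NUM, NUM, RPAREN, STR]

Answer: 7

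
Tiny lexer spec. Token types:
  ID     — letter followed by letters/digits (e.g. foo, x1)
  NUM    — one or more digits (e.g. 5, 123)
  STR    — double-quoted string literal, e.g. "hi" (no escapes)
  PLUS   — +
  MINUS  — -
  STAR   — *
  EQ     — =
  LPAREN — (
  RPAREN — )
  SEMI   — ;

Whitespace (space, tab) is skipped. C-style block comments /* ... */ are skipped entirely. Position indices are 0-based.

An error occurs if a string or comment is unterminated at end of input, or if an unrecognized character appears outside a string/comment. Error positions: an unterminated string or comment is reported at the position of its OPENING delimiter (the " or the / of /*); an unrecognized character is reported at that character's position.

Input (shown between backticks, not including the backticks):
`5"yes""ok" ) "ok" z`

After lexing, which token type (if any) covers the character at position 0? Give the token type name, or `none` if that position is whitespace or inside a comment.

pos=0: emit NUM '5' (now at pos=1)
pos=1: enter STRING mode
pos=1: emit STR "yes" (now at pos=6)
pos=6: enter STRING mode
pos=6: emit STR "ok" (now at pos=10)
pos=11: emit RPAREN ')'
pos=13: enter STRING mode
pos=13: emit STR "ok" (now at pos=17)
pos=18: emit ID 'z' (now at pos=19)
DONE. 6 tokens: [NUM, STR, STR, RPAREN, STR, ID]
Position 0: char is '5' -> NUM

Answer: NUM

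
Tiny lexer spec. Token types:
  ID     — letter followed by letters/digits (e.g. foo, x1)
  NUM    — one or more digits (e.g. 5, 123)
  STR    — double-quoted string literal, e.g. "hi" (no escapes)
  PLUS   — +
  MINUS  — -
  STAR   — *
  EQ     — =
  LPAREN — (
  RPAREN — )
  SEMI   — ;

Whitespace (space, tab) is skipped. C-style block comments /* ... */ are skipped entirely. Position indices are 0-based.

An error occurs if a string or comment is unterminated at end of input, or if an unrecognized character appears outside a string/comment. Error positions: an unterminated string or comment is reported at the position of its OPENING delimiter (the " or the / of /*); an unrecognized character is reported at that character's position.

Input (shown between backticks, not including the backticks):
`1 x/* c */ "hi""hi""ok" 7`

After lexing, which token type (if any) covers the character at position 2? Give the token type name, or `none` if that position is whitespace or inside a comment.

Answer: ID

Derivation:
pos=0: emit NUM '1' (now at pos=1)
pos=2: emit ID 'x' (now at pos=3)
pos=3: enter COMMENT mode (saw '/*')
exit COMMENT mode (now at pos=10)
pos=11: enter STRING mode
pos=11: emit STR "hi" (now at pos=15)
pos=15: enter STRING mode
pos=15: emit STR "hi" (now at pos=19)
pos=19: enter STRING mode
pos=19: emit STR "ok" (now at pos=23)
pos=24: emit NUM '7' (now at pos=25)
DONE. 6 tokens: [NUM, ID, STR, STR, STR, NUM]
Position 2: char is 'x' -> ID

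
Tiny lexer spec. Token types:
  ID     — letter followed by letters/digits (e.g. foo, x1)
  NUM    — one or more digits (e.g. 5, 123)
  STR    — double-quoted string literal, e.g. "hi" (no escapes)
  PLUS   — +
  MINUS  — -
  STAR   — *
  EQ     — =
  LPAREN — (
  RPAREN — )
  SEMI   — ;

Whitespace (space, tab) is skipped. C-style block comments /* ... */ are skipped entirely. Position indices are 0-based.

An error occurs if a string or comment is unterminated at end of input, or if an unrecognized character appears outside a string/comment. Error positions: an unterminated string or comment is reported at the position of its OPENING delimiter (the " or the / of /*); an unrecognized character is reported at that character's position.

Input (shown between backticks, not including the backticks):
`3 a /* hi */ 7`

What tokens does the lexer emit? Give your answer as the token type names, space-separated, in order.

Answer: NUM ID NUM

Derivation:
pos=0: emit NUM '3' (now at pos=1)
pos=2: emit ID 'a' (now at pos=3)
pos=4: enter COMMENT mode (saw '/*')
exit COMMENT mode (now at pos=12)
pos=13: emit NUM '7' (now at pos=14)
DONE. 3 tokens: [NUM, ID, NUM]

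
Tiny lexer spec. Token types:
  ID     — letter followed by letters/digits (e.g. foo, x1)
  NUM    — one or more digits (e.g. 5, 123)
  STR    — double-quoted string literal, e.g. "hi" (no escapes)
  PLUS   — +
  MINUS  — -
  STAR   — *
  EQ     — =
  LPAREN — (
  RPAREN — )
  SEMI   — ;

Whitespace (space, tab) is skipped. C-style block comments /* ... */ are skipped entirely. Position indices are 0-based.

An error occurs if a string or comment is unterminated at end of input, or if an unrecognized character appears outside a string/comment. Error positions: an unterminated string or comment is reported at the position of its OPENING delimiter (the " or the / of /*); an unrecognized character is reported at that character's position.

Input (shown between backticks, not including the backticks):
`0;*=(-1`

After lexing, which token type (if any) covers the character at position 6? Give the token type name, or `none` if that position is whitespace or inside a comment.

pos=0: emit NUM '0' (now at pos=1)
pos=1: emit SEMI ';'
pos=2: emit STAR '*'
pos=3: emit EQ '='
pos=4: emit LPAREN '('
pos=5: emit MINUS '-'
pos=6: emit NUM '1' (now at pos=7)
DONE. 7 tokens: [NUM, SEMI, STAR, EQ, LPAREN, MINUS, NUM]
Position 6: char is '1' -> NUM

Answer: NUM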